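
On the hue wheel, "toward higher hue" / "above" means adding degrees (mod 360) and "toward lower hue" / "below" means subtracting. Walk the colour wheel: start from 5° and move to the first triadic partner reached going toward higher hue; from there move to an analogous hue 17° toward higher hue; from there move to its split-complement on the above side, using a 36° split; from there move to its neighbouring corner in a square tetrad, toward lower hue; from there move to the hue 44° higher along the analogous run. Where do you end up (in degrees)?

312°

5 + 120 = 125°   (triadic ↑)
125 + 17 = 142°   (analog 17° ↑)
142 + 216 = 358°   (split-comp 36° ↑)
358 − 90 = 268°   (square ↓)
268 + 44 = 312°   (analog 44° ↑)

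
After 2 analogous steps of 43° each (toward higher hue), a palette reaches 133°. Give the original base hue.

2 steps of 43° (toward higher hue) give a net shift of +86°.
Start = end − shift: 133 − 86 = 47°

47°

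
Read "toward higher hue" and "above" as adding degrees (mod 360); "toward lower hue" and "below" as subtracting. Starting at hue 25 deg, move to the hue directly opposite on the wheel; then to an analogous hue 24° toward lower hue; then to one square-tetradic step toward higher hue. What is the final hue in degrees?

complement +180°: 25 + 180 = 205°
analog 24° ↓ −24°: 205 − 24 = 181°
square ↑ +90°: 181 + 90 = 271°

271°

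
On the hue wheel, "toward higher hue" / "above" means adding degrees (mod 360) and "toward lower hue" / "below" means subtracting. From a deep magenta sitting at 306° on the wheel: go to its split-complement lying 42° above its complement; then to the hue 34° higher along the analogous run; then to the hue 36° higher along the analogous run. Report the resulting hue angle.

238°

306 + 222 = 528 → 528 − 360 = 168°   (split-comp 42° ↑)
168 + 34 = 202°   (analog 34° ↑)
202 + 36 = 238°   (analog 36° ↑)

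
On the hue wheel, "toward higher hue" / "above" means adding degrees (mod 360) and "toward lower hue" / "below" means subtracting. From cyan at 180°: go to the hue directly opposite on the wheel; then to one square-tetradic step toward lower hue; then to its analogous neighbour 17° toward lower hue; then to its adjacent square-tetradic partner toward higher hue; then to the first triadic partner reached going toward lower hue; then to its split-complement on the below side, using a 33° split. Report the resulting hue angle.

complement +180°: 180 + 180 = 360 → 360 − 360 = 0°
square ↓ −90°: 0 − 90 = -90 → -90 + 360 = 270°
analog 17° ↓ −17°: 270 − 17 = 253°
square ↑ +90°: 253 + 90 = 343°
triadic ↓ −120°: 343 − 120 = 223°
split-comp 33° ↓ +147°: 223 + 147 = 370 → 370 − 360 = 10°

10°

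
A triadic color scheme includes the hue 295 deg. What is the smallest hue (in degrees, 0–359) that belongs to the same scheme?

A triad places three hues 120° apart.
The full set through 295° is {55°, 175°, 295°}.

55°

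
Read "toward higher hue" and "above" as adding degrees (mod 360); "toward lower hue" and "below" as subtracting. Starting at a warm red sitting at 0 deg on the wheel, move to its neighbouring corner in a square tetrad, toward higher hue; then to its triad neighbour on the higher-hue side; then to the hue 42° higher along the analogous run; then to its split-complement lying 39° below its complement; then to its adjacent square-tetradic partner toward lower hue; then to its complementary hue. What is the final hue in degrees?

123°

+90° (square ↑): 0 + 90 = 90°
+120° (triadic ↑): 90 + 120 = 210°
+42° (analog 42° ↑): 210 + 42 = 252°
+141° (split-comp 39° ↓): 252 + 141 = 393 → 393 − 360 = 33°
−90° (square ↓): 33 − 90 = -57 → -57 + 360 = 303°
+180° (complement): 303 + 180 = 483 → 483 − 360 = 123°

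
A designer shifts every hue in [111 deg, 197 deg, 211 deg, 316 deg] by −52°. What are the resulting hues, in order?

59°, 145°, 159°, 264°

111 − 52 = 59°
197 − 52 = 145°
211 − 52 = 159°
316 − 52 = 264°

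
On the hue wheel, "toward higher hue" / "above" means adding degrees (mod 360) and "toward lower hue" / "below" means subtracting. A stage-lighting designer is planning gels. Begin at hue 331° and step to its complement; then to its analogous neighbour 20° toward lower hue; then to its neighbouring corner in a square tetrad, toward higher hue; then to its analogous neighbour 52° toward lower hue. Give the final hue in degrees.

169°

331 + 180 = 511 → 511 − 360 = 151°   (complement)
151 − 20 = 131°   (analog 20° ↓)
131 + 90 = 221°   (square ↑)
221 − 52 = 169°   (analog 52° ↓)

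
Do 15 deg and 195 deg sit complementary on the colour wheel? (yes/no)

yes

Angular distance: |15 − 195| = 180 = 180°.
Complementary requires 180°.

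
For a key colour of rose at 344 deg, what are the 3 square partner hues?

A square tetradic scheme places four hues every 90°.
344 + 90 = 434 → 434 − 360 = 74°
344 + 180 = 524 → 524 − 360 = 164°
344 + 270 = 614 → 614 − 360 = 254°

74°, 164°, and 254°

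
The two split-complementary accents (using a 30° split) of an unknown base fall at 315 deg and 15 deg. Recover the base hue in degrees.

165°

The accents sit 30° either side of the complement, so the complement is their short-arc midpoint on the wheel.
Short-arc midpoint of 315° and 15°: 345°.
Base is 180° from the complement: 345 − 180 = 165°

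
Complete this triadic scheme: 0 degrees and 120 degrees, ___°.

A triad places three hues 120° apart.
The full set through 0° is {0°, 120°, 240°}.
Given {0°, 120°}, the missing hue is 240°.

240°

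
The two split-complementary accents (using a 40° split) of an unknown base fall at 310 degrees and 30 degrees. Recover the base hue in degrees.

170°

The accents sit 40° either side of the complement, so the complement is their short-arc midpoint on the wheel.
Short-arc midpoint of 310° and 30°: 350°.
Base is 180° from the complement: 350 − 180 = 170°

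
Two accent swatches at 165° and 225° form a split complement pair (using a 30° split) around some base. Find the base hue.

The accents sit 30° either side of the complement, so the complement is their short-arc midpoint on the wheel.
Short-arc midpoint of 165° and 225°: 195°.
Base is 180° from the complement: 195 − 180 = 15°

15°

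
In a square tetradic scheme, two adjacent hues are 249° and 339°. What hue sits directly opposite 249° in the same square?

A square tetradic scheme places four hues 90° apart; opposite corners are 180° apart.
249 + 180 = 429 → 429 − 360 = 69°

69°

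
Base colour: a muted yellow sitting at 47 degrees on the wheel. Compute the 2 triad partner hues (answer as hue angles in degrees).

167° and 287°

A triad places three hues 120° apart.
47 + 120 = 167°
47 + 240 = 287°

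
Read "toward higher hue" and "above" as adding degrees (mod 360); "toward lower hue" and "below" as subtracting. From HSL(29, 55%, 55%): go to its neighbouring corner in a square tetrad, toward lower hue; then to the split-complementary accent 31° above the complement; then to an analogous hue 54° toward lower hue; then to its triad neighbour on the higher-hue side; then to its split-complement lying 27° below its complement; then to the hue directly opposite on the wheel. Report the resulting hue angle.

189°

−90° (square ↓): 29 − 90 = -61 → -61 + 360 = 299°
+211° (split-comp 31° ↑): 299 + 211 = 510 → 510 − 360 = 150°
−54° (analog 54° ↓): 150 − 54 = 96°
+120° (triadic ↑): 96 + 120 = 216°
+153° (split-comp 27° ↓): 216 + 153 = 369 → 369 − 360 = 9°
+180° (complement): 9 + 180 = 189°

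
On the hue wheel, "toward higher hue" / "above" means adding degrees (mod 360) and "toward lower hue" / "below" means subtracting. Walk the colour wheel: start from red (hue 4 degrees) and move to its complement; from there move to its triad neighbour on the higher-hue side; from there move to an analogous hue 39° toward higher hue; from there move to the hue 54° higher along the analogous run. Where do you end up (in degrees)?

4 + 180 = 184°   (complement)
184 + 120 = 304°   (triadic ↑)
304 + 39 = 343°   (analog 39° ↑)
343 + 54 = 397 → 397 − 360 = 37°   (analog 54° ↑)

37°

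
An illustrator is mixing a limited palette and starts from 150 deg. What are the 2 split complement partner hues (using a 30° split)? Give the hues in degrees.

300° and 0°

Complement of 150 deg: 150 + 180 = 330°
330 − 30 = 300°
330 + 30 = 360 → 360 − 360 = 0°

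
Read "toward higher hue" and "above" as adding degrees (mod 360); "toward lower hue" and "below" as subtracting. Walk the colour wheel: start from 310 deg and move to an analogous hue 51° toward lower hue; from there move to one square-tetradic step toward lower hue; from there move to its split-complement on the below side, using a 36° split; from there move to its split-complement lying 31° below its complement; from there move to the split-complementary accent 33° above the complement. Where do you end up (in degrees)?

310 − 51 = 259°   (analog 51° ↓)
259 − 90 = 169°   (square ↓)
169 + 144 = 313°   (split-comp 36° ↓)
313 + 149 = 462 → 462 − 360 = 102°   (split-comp 31° ↓)
102 + 213 = 315°   (split-comp 33° ↑)

315°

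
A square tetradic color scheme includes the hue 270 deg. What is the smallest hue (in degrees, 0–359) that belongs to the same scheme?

A square tetradic scheme places four hues every 90°.
The full set through 270° is {0°, 90°, 180°, 270°}.

0°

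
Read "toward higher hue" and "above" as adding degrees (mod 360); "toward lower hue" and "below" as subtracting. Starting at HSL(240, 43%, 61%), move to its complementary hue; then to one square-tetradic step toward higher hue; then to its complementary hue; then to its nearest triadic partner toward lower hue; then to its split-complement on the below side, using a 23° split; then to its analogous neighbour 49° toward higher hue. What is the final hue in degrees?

56°

+180° (complement): 240 + 180 = 420 → 420 − 360 = 60°
+90° (square ↑): 60 + 90 = 150°
+180° (complement): 150 + 180 = 330°
−120° (triadic ↓): 330 − 120 = 210°
+157° (split-comp 23° ↓): 210 + 157 = 367 → 367 − 360 = 7°
+49° (analog 49° ↑): 7 + 49 = 56°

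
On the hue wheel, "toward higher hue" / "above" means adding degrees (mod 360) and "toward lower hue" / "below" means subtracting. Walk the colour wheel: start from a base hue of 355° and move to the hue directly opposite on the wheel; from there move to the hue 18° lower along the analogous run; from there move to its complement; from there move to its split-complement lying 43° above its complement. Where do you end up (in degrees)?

200°

+180° (complement): 355 + 180 = 535 → 535 − 360 = 175°
−18° (analog 18° ↓): 175 − 18 = 157°
+180° (complement): 157 + 180 = 337°
+223° (split-comp 43° ↑): 337 + 223 = 560 → 560 − 360 = 200°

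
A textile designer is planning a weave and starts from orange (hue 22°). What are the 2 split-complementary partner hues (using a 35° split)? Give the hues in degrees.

Split-complementary hues sit 35° either side of the complement.
Complement of 22°: 22 + 180 = 202°
202 − 35 = 167°
202 + 35 = 237°

167° and 237°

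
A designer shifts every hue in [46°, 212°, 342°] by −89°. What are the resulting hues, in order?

317°, 123°, 253°

46 − 89 = -43 → -43 + 360 = 317°
212 − 89 = 123°
342 − 89 = 253°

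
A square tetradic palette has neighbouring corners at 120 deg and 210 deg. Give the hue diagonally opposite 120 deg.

A square tetradic scheme places four hues 90° apart; opposite corners are 180° apart.
120 + 180 = 300°

300°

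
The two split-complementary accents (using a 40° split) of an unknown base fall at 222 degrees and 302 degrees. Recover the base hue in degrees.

The accents sit 40° either side of the complement, so the complement is their short-arc midpoint on the wheel.
Short-arc midpoint of 222° and 302°: 262°.
Base is 180° from the complement: 262 − 180 = 82°

82°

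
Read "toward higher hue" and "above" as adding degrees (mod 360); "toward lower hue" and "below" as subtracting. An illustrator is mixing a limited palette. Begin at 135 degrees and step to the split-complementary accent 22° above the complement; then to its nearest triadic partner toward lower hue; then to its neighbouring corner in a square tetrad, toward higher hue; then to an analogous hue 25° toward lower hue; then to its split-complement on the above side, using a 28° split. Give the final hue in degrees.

130°

+202° (split-comp 22° ↑): 135 + 202 = 337°
−120° (triadic ↓): 337 − 120 = 217°
+90° (square ↑): 217 + 90 = 307°
−25° (analog 25° ↓): 307 − 25 = 282°
+208° (split-comp 28° ↑): 282 + 208 = 490 → 490 − 360 = 130°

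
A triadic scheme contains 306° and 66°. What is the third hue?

A triad spaces three hues 120° apart.
The full set is {66°, 186°, 306°}.

186°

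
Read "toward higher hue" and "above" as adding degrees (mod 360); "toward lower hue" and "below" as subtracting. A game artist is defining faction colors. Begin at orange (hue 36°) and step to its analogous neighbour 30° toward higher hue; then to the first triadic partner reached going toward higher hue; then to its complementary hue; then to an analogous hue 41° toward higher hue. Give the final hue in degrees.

47°

analog 30° ↑ +30°: 36 + 30 = 66°
triadic ↑ +120°: 66 + 120 = 186°
complement +180°: 186 + 180 = 366 → 366 − 360 = 6°
analog 41° ↑ +41°: 6 + 41 = 47°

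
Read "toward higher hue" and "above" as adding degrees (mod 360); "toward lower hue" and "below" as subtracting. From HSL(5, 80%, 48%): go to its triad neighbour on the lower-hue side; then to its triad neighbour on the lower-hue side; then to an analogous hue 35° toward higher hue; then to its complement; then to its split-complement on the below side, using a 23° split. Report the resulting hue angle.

137°

triadic ↓ −120°: 5 − 120 = -115 → -115 + 360 = 245°
triadic ↓ −120°: 245 − 120 = 125°
analog 35° ↑ +35°: 125 + 35 = 160°
complement +180°: 160 + 180 = 340°
split-comp 23° ↓ +157°: 340 + 157 = 497 → 497 − 360 = 137°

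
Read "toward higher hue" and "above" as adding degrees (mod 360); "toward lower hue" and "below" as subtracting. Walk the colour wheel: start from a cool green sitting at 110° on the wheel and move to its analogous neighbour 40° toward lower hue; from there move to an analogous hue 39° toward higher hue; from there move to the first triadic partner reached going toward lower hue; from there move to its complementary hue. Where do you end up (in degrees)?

169°

analog 40° ↓ −40°: 110 − 40 = 70°
analog 39° ↑ +39°: 70 + 39 = 109°
triadic ↓ −120°: 109 − 120 = -11 → -11 + 360 = 349°
complement +180°: 349 + 180 = 529 → 529 − 360 = 169°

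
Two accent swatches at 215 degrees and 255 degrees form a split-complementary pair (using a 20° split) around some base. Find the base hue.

55°

The accents sit 20° either side of the complement, so the complement is their short-arc midpoint on the wheel.
Short-arc midpoint of 215° and 255°: 235°.
Base is 180° from the complement: 235 − 180 = 55°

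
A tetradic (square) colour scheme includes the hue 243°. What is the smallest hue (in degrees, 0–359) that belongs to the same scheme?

63°

A square tetradic scheme places four hues every 90°.
The full set through 243° is {63°, 153°, 243°, 333°}.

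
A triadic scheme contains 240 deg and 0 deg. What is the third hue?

120°

A triad spaces three hues 120° apart.
The full set is {0°, 120°, 240°}.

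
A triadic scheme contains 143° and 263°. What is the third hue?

23°

A triad spaces three hues 120° apart.
The full set is {23°, 143°, 263°}.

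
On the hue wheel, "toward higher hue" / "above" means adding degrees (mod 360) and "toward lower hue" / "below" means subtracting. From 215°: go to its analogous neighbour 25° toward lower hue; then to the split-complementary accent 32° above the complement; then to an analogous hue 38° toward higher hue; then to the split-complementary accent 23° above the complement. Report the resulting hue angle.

283°

−25° (analog 25° ↓): 215 − 25 = 190°
+212° (split-comp 32° ↑): 190 + 212 = 402 → 402 − 360 = 42°
+38° (analog 38° ↑): 42 + 38 = 80°
+203° (split-comp 23° ↑): 80 + 203 = 283°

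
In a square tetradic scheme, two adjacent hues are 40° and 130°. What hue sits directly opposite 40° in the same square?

220°

A square tetradic scheme places four hues 90° apart; opposite corners are 180° apart.
40 + 180 = 220°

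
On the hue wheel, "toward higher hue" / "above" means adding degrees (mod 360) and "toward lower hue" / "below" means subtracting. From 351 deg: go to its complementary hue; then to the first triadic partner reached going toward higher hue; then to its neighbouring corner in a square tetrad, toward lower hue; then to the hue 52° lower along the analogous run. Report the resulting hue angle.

149°

351 + 180 = 531 → 531 − 360 = 171°   (complement)
171 + 120 = 291°   (triadic ↑)
291 − 90 = 201°   (square ↓)
201 − 52 = 149°   (analog 52° ↓)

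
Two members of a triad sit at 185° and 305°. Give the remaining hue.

A triad spaces three hues 120° apart.
The full set is {65°, 185°, 305°}.

65°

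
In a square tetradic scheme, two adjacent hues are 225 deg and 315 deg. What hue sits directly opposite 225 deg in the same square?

45°

A square tetradic scheme places four hues 90° apart; opposite corners are 180° apart.
225 + 180 = 405 → 405 − 360 = 45°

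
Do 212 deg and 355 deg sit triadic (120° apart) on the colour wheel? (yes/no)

no

Angular distance: |212 − 355| = 143 = 143°.
Triadic (120° apart) requires 120°.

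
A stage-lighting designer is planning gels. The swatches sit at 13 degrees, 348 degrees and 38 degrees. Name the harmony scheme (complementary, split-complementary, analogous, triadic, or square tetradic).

Sort the hues: 13°, 38°, 348°.
Successive gaps around the wheel: 25°, 310°, 25°.
A run of hues at equal small steps (25°) with one large closing gap is an analogous group.

analogous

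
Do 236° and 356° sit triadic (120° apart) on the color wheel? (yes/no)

yes

Angular distance: |236 − 356| = 120 = 120°.
Triadic (120° apart) requires 120°.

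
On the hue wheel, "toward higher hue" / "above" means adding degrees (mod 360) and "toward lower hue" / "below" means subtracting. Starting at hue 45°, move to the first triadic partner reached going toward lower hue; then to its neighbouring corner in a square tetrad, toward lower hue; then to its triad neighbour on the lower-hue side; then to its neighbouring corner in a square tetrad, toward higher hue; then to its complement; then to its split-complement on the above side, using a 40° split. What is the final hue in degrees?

triadic ↓ −120°: 45 − 120 = -75 → -75 + 360 = 285°
square ↓ −90°: 285 − 90 = 195°
triadic ↓ −120°: 195 − 120 = 75°
square ↑ +90°: 75 + 90 = 165°
complement +180°: 165 + 180 = 345°
split-comp 40° ↑ +220°: 345 + 220 = 565 → 565 − 360 = 205°

205°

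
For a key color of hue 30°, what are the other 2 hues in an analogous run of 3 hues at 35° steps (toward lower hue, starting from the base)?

Analogous hues sit every 35° along the wheel.
30 − 35 = -5 → -5 + 360 = 355°
30 − 70 = -40 → -40 + 360 = 320°

355° and 320°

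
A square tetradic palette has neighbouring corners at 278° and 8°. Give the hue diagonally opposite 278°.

98°

A square tetradic scheme places four hues 90° apart; opposite corners are 180° apart.
278 + 180 = 458 → 458 − 360 = 98°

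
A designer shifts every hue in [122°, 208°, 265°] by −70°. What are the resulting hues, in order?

52°, 138°, 195°

122 − 70 = 52°
208 − 70 = 138°
265 − 70 = 195°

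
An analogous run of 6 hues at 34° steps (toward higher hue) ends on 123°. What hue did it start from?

313°

5 steps of 34° (toward higher hue) give a net shift of +170°.
Start = end − shift: 123 − 170 = -47 → -47 + 360 = 313°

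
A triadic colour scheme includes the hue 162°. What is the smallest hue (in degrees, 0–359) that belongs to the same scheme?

42°

A triad places three hues 120° apart.
The full set through 162° is {42°, 162°, 282°}.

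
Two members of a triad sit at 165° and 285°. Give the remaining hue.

45°

A triad spaces three hues 120° apart.
The full set is {45°, 165°, 285°}.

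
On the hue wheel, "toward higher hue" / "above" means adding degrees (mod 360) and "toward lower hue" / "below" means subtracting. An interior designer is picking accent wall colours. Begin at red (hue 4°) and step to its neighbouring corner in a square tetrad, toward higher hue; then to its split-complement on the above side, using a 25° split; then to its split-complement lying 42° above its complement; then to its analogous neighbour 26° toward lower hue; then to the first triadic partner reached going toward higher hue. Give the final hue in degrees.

255°

+90° (square ↑): 4 + 90 = 94°
+205° (split-comp 25° ↑): 94 + 205 = 299°
+222° (split-comp 42° ↑): 299 + 222 = 521 → 521 − 360 = 161°
−26° (analog 26° ↓): 161 − 26 = 135°
+120° (triadic ↑): 135 + 120 = 255°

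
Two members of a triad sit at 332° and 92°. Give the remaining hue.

212°

A triad spaces three hues 120° apart.
The full set is {92°, 212°, 332°}.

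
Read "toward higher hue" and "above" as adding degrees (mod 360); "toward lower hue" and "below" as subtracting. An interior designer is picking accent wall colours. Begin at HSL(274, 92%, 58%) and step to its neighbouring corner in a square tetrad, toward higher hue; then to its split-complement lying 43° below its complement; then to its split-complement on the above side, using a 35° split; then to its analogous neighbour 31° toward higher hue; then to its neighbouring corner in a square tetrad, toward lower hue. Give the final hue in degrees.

square ↑ +90°: 274 + 90 = 364 → 364 − 360 = 4°
split-comp 43° ↓ +137°: 4 + 137 = 141°
split-comp 35° ↑ +215°: 141 + 215 = 356°
analog 31° ↑ +31°: 356 + 31 = 387 → 387 − 360 = 27°
square ↓ −90°: 27 − 90 = -63 → -63 + 360 = 297°

297°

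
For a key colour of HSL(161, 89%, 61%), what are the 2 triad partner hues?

281° and 41°

A triad places three hues 120° apart.
161 + 120 = 281°
161 + 240 = 401 → 401 − 360 = 41°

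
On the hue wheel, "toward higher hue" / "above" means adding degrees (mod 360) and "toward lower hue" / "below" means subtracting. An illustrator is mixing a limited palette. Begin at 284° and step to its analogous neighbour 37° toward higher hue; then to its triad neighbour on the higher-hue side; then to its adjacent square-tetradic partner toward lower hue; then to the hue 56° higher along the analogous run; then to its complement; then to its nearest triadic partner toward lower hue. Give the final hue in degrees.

107°

+37° (analog 37° ↑): 284 + 37 = 321°
+120° (triadic ↑): 321 + 120 = 441 → 441 − 360 = 81°
−90° (square ↓): 81 − 90 = -9 → -9 + 360 = 351°
+56° (analog 56° ↑): 351 + 56 = 407 → 407 − 360 = 47°
+180° (complement): 47 + 180 = 227°
−120° (triadic ↓): 227 − 120 = 107°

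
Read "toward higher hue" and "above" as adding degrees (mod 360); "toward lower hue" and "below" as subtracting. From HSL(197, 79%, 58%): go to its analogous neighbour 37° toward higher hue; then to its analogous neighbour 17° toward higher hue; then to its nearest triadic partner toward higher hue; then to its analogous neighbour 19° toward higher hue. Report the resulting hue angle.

analog 37° ↑ +37°: 197 + 37 = 234°
analog 17° ↑ +17°: 234 + 17 = 251°
triadic ↑ +120°: 251 + 120 = 371 → 371 − 360 = 11°
analog 19° ↑ +19°: 11 + 19 = 30°

30°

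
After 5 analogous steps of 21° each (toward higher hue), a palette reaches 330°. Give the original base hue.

5 steps of 21° (toward higher hue) give a net shift of +105°.
Start = end − shift: 330 − 105 = 225°

225°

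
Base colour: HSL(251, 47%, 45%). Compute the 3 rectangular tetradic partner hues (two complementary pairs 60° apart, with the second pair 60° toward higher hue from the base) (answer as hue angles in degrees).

311°, 71° and 131°

A rectangular tetradic uses two complementary pairs 60° apart: offsets 0°, 60°, 180°, 240°.
251 + 60 = 311°
251 + 180 = 431 → 431 − 360 = 71°
251 + 240 = 491 → 491 − 360 = 131°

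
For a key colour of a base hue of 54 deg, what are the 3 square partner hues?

54 + 90 = 144°
54 + 180 = 234°
54 + 270 = 324°

144°, 234°, and 324°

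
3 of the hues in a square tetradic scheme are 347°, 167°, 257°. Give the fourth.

77°

A square tetradic scheme places four hues every 90°.
The full set through 167° is {77°, 167°, 257°, 347°}.
Given {167°, 257°, 347°}, the missing hue is 77°.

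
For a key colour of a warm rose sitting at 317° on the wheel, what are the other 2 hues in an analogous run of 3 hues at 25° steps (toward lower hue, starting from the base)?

Analogous hues sit every 25° along the wheel.
317 − 25 = 292°
317 − 50 = 267°

292° and 267°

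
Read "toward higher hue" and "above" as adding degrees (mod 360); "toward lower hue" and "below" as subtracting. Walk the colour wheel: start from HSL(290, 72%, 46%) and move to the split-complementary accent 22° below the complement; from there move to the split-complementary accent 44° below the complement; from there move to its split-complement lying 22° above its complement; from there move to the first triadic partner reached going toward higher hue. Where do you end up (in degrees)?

186°

290 + 158 = 448 → 448 − 360 = 88°   (split-comp 22° ↓)
88 + 136 = 224°   (split-comp 44° ↓)
224 + 202 = 426 → 426 − 360 = 66°   (split-comp 22° ↑)
66 + 120 = 186°   (triadic ↑)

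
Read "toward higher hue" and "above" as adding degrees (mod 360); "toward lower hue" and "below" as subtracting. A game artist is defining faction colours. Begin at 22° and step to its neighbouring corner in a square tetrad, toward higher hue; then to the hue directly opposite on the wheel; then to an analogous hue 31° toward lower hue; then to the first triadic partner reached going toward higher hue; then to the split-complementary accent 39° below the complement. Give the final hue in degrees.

+90° (square ↑): 22 + 90 = 112°
+180° (complement): 112 + 180 = 292°
−31° (analog 31° ↓): 292 − 31 = 261°
+120° (triadic ↑): 261 + 120 = 381 → 381 − 360 = 21°
+141° (split-comp 39° ↓): 21 + 141 = 162°

162°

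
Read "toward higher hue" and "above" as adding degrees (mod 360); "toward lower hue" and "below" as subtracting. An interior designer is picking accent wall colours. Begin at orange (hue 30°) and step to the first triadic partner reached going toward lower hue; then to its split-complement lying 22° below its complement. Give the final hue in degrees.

68°

30 − 120 = -90 → -90 + 360 = 270°   (triadic ↓)
270 + 158 = 428 → 428 − 360 = 68°   (split-comp 22° ↓)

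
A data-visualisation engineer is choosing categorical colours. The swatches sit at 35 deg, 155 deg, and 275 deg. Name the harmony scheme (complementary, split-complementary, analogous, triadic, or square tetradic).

triadic

Sort the hues: 35°, 155°, 275°.
Successive gaps around the wheel: 120°, 120°, 120°.
Three hues equally spaced 120° apart form a triad.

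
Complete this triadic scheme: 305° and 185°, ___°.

A triad places three hues 120° apart.
The full set through 185° is {65°, 185°, 305°}.
Given {185°, 305°}, the missing hue is 65°.

65°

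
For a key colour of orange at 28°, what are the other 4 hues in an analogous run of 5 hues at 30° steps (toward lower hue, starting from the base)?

358°, 328°, 298° and 268°

Analogous hues sit every 30° along the wheel.
28 − 30 = -2 → -2 + 360 = 358°
28 − 60 = -32 → -32 + 360 = 328°
28 − 90 = -62 → -62 + 360 = 298°
28 − 120 = -92 → -92 + 360 = 268°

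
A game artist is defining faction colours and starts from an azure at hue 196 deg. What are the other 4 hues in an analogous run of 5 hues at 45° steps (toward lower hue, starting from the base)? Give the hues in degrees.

196 − 45 = 151°
196 − 90 = 106°
196 − 135 = 61°
196 − 180 = 16°

151°, 106°, 61°, and 16°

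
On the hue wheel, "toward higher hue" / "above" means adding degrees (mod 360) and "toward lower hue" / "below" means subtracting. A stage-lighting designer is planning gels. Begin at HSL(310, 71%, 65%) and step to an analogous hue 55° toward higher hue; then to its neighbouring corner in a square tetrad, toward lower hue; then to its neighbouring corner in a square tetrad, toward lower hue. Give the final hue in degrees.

185°

analog 55° ↑ +55°: 310 + 55 = 365 → 365 − 360 = 5°
square ↓ −90°: 5 − 90 = -85 → -85 + 360 = 275°
square ↓ −90°: 275 − 90 = 185°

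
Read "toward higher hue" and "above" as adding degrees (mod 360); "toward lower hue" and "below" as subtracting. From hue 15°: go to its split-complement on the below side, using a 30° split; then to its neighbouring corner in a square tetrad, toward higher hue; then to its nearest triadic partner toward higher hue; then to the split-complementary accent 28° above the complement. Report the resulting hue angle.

223°

+150° (split-comp 30° ↓): 15 + 150 = 165°
+90° (square ↑): 165 + 90 = 255°
+120° (triadic ↑): 255 + 120 = 375 → 375 − 360 = 15°
+208° (split-comp 28° ↑): 15 + 208 = 223°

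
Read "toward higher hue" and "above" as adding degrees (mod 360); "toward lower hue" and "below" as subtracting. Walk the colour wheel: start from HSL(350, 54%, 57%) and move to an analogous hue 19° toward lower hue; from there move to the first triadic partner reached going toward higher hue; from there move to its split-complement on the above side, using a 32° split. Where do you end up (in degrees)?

303°

−19° (analog 19° ↓): 350 − 19 = 331°
+120° (triadic ↑): 331 + 120 = 451 → 451 − 360 = 91°
+212° (split-comp 32° ↑): 91 + 212 = 303°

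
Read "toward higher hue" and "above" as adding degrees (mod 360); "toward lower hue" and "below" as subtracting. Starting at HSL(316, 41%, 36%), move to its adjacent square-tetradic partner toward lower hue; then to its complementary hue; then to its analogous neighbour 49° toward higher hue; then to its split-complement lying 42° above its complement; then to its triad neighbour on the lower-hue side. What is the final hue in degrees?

197°

square ↓ −90°: 316 − 90 = 226°
complement +180°: 226 + 180 = 406 → 406 − 360 = 46°
analog 49° ↑ +49°: 46 + 49 = 95°
split-comp 42° ↑ +222°: 95 + 222 = 317°
triadic ↓ −120°: 317 − 120 = 197°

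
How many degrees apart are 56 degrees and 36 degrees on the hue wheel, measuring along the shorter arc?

20°

|56 − 36| = 20.
20 ≤ 180, so the shorter arc is 20°.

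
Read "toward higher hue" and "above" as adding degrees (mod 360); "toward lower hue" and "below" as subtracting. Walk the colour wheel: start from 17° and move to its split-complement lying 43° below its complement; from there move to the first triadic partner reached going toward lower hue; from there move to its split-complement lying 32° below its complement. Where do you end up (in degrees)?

182°

17 + 137 = 154°   (split-comp 43° ↓)
154 − 120 = 34°   (triadic ↓)
34 + 148 = 182°   (split-comp 32° ↓)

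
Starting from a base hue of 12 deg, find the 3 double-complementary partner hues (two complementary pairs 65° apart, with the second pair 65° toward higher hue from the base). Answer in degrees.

A rectangular tetradic uses two complementary pairs 65° apart: offsets 0°, 65°, 180°, 245°.
12 + 65 = 77°
12 + 180 = 192°
12 + 245 = 257°

77°, 192° and 257°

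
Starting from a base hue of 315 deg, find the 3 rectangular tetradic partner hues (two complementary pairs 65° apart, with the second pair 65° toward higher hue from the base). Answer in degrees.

20°, 135° and 200°

A rectangular tetradic uses two complementary pairs 65° apart: offsets 0°, 65°, 180°, 245°.
315 + 65 = 380 → 380 − 360 = 20°
315 + 180 = 495 → 495 − 360 = 135°
315 + 245 = 560 → 560 − 360 = 200°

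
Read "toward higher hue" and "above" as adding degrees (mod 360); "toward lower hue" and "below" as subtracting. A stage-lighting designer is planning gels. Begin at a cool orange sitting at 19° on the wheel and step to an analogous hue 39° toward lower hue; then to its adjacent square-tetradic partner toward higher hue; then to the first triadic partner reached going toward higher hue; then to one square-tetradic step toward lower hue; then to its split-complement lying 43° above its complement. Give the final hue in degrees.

323°

−39° (analog 39° ↓): 19 − 39 = -20 → -20 + 360 = 340°
+90° (square ↑): 340 + 90 = 430 → 430 − 360 = 70°
+120° (triadic ↑): 70 + 120 = 190°
−90° (square ↓): 190 − 90 = 100°
+223° (split-comp 43° ↑): 100 + 223 = 323°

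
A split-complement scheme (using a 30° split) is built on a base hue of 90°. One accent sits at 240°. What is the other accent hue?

300°

Split-complementary hues sit 30° either side of the complement.
Complement of the base 90°: 90 + 180 = 270°
The given accent 240° is 30° one side of 270°; the other accent sits 30° the other side: 270 + 30 = 300°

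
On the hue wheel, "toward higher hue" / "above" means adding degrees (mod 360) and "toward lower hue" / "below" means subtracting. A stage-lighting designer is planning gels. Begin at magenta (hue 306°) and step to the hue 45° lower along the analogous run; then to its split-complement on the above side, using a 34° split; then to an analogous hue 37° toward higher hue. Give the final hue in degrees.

−45° (analog 45° ↓): 306 − 45 = 261°
+214° (split-comp 34° ↑): 261 + 214 = 475 → 475 − 360 = 115°
+37° (analog 37° ↑): 115 + 37 = 152°

152°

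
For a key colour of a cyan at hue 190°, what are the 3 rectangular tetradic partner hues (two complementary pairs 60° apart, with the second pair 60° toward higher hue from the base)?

A rectangular tetradic uses two complementary pairs 60° apart: offsets 0°, 60°, 180°, 240°.
190 + 60 = 250°
190 + 180 = 370 → 370 − 360 = 10°
190 + 240 = 430 → 430 − 360 = 70°

250°, 10°, and 70°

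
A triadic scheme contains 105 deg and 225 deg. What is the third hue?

345°

A triad spaces three hues 120° apart.
The full set is {105°, 225°, 345°}.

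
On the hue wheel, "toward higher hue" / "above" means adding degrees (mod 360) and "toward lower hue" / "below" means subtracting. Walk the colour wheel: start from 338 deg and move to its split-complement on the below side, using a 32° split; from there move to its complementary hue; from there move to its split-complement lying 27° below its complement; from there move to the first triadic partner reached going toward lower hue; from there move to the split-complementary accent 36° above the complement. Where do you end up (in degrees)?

195°

338 + 148 = 486 → 486 − 360 = 126°   (split-comp 32° ↓)
126 + 180 = 306°   (complement)
306 + 153 = 459 → 459 − 360 = 99°   (split-comp 27° ↓)
99 − 120 = -21 → -21 + 360 = 339°   (triadic ↓)
339 + 216 = 555 → 555 − 360 = 195°   (split-comp 36° ↑)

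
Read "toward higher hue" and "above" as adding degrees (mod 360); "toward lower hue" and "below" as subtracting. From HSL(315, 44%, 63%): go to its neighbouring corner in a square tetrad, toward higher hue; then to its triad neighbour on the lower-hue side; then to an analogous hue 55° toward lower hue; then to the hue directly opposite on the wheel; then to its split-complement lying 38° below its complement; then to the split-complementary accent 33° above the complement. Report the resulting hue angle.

square ↑ +90°: 315 + 90 = 405 → 405 − 360 = 45°
triadic ↓ −120°: 45 − 120 = -75 → -75 + 360 = 285°
analog 55° ↓ −55°: 285 − 55 = 230°
complement +180°: 230 + 180 = 410 → 410 − 360 = 50°
split-comp 38° ↓ +142°: 50 + 142 = 192°
split-comp 33° ↑ +213°: 192 + 213 = 405 → 405 − 360 = 45°

45°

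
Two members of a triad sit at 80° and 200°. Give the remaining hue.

320°

A triad spaces three hues 120° apart.
The full set is {80°, 200°, 320°}.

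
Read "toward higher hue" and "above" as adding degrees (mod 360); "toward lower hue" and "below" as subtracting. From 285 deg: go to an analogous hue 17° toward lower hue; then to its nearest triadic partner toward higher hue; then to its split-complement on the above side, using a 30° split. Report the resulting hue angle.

analog 17° ↓ −17°: 285 − 17 = 268°
triadic ↑ +120°: 268 + 120 = 388 → 388 − 360 = 28°
split-comp 30° ↑ +210°: 28 + 210 = 238°

238°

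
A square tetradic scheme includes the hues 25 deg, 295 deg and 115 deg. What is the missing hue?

A square tetradic scheme places four hues every 90°.
The full set through 25° is {25°, 115°, 205°, 295°}.
Given {25°, 115°, 295°}, the missing hue is 205°.

205°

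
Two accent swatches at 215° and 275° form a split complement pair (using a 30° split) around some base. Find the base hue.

The accents sit 30° either side of the complement, so the complement is their short-arc midpoint on the wheel.
Short-arc midpoint of 215° and 275°: 245°.
Base is 180° from the complement: 245 − 180 = 65°

65°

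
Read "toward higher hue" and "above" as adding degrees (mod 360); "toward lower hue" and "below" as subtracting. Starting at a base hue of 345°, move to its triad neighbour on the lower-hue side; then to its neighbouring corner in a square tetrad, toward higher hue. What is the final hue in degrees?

triadic ↓ −120°: 345 − 120 = 225°
square ↑ +90°: 225 + 90 = 315°

315°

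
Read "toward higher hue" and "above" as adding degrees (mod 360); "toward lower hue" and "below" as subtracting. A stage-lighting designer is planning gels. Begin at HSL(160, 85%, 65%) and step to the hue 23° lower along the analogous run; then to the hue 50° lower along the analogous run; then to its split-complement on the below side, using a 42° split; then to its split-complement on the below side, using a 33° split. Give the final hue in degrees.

analog 23° ↓ −23°: 160 − 23 = 137°
analog 50° ↓ −50°: 137 − 50 = 87°
split-comp 42° ↓ +138°: 87 + 138 = 225°
split-comp 33° ↓ +147°: 225 + 147 = 372 → 372 − 360 = 12°

12°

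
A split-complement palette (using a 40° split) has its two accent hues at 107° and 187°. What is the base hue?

The accents sit 40° either side of the complement, so the complement is their short-arc midpoint on the wheel.
Short-arc midpoint of 107° and 187°: 147°.
Base is 180° from the complement: 147 − 180 = -33 → -33 + 360 = 327°

327°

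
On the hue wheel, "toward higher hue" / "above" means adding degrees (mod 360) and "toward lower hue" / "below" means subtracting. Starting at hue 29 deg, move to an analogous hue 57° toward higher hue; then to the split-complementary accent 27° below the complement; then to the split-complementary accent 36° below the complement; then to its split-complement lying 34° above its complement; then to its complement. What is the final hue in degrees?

29 + 57 = 86°   (analog 57° ↑)
86 + 153 = 239°   (split-comp 27° ↓)
239 + 144 = 383 → 383 − 360 = 23°   (split-comp 36° ↓)
23 + 214 = 237°   (split-comp 34° ↑)
237 + 180 = 417 → 417 − 360 = 57°   (complement)

57°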